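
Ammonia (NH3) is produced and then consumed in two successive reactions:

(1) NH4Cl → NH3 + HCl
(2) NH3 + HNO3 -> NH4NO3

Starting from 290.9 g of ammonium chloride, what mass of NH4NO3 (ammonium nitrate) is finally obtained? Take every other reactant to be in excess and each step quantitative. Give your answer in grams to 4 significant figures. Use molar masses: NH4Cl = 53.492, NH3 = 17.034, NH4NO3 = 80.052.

n(NH4Cl) = 290.90 / 53.492 = 5.4382 mol.
Step 1 gives a 1:1 ratio of NH4Cl to NH3, so n(NH3) = 5.4382 mol.
In step 2 the NH3:NH4NO3 ratio is 1:1, so n(NH4NO3) = 5.4382 mol.
Mass of NH4NO3 = 5.4382 × 80.052 = 435.34 g.

435.3 g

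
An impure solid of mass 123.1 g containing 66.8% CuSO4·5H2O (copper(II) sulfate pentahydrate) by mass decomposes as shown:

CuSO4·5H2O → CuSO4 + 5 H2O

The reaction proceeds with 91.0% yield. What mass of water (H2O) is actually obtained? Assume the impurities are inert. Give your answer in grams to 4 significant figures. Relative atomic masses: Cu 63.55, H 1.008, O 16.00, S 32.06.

Pure CuSO4·5H2O available = 123.1 g × 0.668 = 82.231 g.
M(CuSO4·5H2O) = 63.55 + 32.06 + 9(16.00) + 10(1.008) = 249.69 g/mol.
M(H2O) = 2(1.008) + 16.00 = 18.016 g/mol.
n(CuSO4·5H2O) = 82.231 g / 249.69 g/mol = 0.32933 mol.
From the equation the CuSO4·5H2O:H2O mole ratio is 1:5, so n(H2O) = 0.32933 × 5/1 = 1.6467 mol.
Mass of H2O = 1.6467 mol × 18.016 g/mol = 29.666 g.
Actual mass collected = 29.666 g × 0.910 = 26.996 g.

27.00 g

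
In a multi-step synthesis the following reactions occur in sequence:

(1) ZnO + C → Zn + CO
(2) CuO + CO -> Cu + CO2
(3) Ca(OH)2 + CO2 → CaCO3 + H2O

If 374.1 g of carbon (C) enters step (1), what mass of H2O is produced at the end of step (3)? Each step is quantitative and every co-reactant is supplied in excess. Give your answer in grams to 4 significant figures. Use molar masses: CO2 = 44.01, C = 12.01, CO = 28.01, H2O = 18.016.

n(C) = 374.1 / 12.01 = 31.149 mol.
Reaction (1): C→CO ratio 1:1 ⇒ n(CO) = 31.149 mol.
Reaction (2): CO→CO2 ratio 1:1 ⇒ n(CO2) = 31.149 mol.
Reaction (3): CO2→H2O ratio 1:1 ⇒ n(H2O) = 31.149 mol.
Mass of H2O = 31.149 × 18.016 = 561.18 g.

561.2 g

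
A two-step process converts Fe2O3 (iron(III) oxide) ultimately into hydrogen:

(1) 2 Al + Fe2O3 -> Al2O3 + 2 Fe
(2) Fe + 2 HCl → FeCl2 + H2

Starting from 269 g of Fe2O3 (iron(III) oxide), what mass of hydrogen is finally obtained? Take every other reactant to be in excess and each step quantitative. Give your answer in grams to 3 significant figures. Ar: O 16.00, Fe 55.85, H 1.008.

M(Fe2O3) = 2(55.85) + 3(16.00) = 159.70 g/mol.
M(H2) = 2(1.008) = 2.016 g/mol.
n(Fe2O3) = 269.0 / 159.70 = 1.684 mol.
Step 1 gives a 1:2 ratio of Fe2O3 to Fe, so n(Fe) = 3.369 mol.
In step 2 the Fe:H2 ratio is 1:1, so n(H2) = 3.369 mol.
Mass of H2 = 3.369 × 2.016 = 6.792 g.

6.79 g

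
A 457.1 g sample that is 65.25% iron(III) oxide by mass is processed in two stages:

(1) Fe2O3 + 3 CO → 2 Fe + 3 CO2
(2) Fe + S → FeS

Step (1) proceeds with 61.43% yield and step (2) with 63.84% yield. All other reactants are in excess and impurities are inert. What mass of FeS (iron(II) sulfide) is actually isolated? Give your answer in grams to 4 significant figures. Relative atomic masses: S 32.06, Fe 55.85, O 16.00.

128.8 g

Pure Fe2O3 = 457.1 × 0.6525 = 298.26 g.
M(Fe2O3) = 2(55.85) + 3(16.00) = 159.70 g/mol.
M(FeS) = 55.85 + 32.06 = 87.91 g/mol.
n(Fe2O3) = 298.26 / 159.70 = 1.8676 mol.
Step 1 (Fe2O3:Fe = 1:2): theoretical n(Fe) = 3.7352 mol; at 61.43% yield, n(Fe) = 2.2945 mol.
Step 2 (Fe:FeS = 1:1): theoretical n(FeS) = 2.2945 mol, so theoretical mass = 2.2945 × 87.91 = 201.71 g.
At 63.84% yield, actual mass of FeS = 201.71 × 0.6384 = 128.77 g.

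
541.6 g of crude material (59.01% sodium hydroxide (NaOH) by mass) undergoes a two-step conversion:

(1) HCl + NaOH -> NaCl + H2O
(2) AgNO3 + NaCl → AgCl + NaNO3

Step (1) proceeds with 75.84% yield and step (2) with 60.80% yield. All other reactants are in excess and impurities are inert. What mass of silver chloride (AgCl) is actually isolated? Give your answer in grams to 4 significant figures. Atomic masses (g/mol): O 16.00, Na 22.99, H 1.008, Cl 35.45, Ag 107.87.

Pure NaOH = 541.6 × 0.5901 = 319.60 g.
M(NaOH) = 22.99 + 16.00 + 1.008 = 39.998 g/mol.
M(AgCl) = 107.87 + 35.45 = 143.32 g/mol.
n(NaOH) = 319.60 / 39.998 = 7.9904 mol.
Step 1 (NaOH:NaCl = 1:1): theoretical n(NaCl) = 7.9904 mol; at 75.84% yield, n(NaCl) = 6.0599 mol.
Step 2 (NaCl:AgCl = 1:1): theoretical n(AgCl) = 6.0599 mol, so theoretical mass = 6.0599 × 143.32 = 868.50 g.
At 60.80% yield, actual mass of AgCl = 868.50 × 0.6080 = 528.05 g.

528.0 g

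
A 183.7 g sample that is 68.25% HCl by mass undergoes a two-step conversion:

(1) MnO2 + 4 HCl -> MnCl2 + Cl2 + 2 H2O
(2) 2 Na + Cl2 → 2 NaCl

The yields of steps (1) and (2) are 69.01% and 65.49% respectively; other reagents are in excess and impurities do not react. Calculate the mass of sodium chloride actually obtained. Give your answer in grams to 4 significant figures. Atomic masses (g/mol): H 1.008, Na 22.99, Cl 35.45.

Pure HCl = 183.7 × 0.6825 = 125.38 g.
M(HCl) = 1.008 + 35.45 = 36.458 g/mol.
M(NaCl) = 22.99 + 35.45 = 58.44 g/mol.
n(HCl) = 125.38 / 36.458 = 3.4389 mol.
Step 1 (HCl:Cl2 = 4:1): theoretical n(Cl2) = 0.85972 mol; at 69.01% yield, n(Cl2) = 0.59330 mol.
Step 2 (Cl2:NaCl = 1:2): theoretical n(NaCl) = 1.1866 mol, so theoretical mass = 1.1866 × 58.44 = 69.344 g.
At 65.49% yield, actual mass of NaCl = 69.344 × 0.6549 = 45.414 g.

45.41 g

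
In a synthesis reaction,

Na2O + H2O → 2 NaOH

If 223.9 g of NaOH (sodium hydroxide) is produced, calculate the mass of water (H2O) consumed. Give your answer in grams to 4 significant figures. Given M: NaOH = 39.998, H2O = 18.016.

n(NaOH) = 223.90 g / 39.998 g/mol = 5.5978 mol.
From the equation the NaOH:H2O mole ratio is 2:1, so n(H2O) = 5.5978 × 1/2 = 2.7989 mol.
Mass of H2O = 2.7989 mol × 18.016 g/mol = 50.425 g.

50.42 g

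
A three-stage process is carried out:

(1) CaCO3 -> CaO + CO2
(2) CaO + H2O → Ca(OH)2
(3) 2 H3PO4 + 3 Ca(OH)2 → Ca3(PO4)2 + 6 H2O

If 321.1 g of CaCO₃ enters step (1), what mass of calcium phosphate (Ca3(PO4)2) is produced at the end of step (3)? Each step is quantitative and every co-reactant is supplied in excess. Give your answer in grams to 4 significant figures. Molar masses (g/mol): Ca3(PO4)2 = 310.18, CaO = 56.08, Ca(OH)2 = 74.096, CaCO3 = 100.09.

n(CaCO3) = 321.1 / 100.09 = 3.2081 mol.
Reaction (1): CaCO3→CaO ratio 1:1 ⇒ n(CaO) = 3.2081 mol.
Reaction (2): CaO→Ca(OH)2 ratio 1:1 ⇒ n(Ca(OH)2) = 3.2081 mol.
Reaction (3): Ca(OH)2→Ca3(PO4)2 ratio 3:1 ⇒ n(Ca3(PO4)2) = 1.0694 mol.
Mass of Ca3(PO4)2 = 1.0694 × 310.18 = 331.70 g.

331.7 g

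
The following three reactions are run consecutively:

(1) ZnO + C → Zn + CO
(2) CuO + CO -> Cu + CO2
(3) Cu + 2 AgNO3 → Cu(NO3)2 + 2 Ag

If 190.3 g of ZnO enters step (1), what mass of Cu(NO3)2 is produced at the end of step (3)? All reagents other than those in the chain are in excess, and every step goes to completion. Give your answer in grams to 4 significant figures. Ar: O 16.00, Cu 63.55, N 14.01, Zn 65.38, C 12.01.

438.6 g

M(ZnO) = 65.38 + 16.00 = 81.38 g/mol.
M(Cu(NO3)2) = 63.55 + 2(14.01) + 6(16.00) = 187.57 g/mol.
n(ZnO) = 190.3 / 81.38 = 2.3384 mol.
Reaction (1): ZnO→CO ratio 1:1 ⇒ n(CO) = 2.3384 mol.
Reaction (2): CO→Cu ratio 1:1 ⇒ n(Cu) = 2.3384 mol.
Reaction (3): Cu→Cu(NO3)2 ratio 1:1 ⇒ n(Cu(NO3)2) = 2.3384 mol.
Mass of Cu(NO3)2 = 2.3384 × 187.57 = 438.62 g.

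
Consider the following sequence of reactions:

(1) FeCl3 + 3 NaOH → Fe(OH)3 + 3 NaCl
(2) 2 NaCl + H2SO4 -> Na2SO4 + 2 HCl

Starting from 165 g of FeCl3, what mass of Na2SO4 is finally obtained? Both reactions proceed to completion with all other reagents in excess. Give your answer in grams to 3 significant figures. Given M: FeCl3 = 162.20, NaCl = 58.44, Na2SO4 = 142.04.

217 g

n(FeCl3) = 165.0 / 162.20 = 1.017 mol.
Step 1 gives a 1:3 ratio of FeCl3 to NaCl, so n(NaCl) = 3.052 mol.
In step 2 the NaCl:Na2SO4 ratio is 2:1, so n(Na2SO4) = 1.526 mol.
Mass of Na2SO4 = 1.526 × 142.04 = 216.7 g.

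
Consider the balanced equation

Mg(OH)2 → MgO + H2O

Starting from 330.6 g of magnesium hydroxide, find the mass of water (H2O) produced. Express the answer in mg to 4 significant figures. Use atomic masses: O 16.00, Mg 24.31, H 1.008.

M(Mg(OH)2) = 24.31 + 2(16.00) + 2(1.008) = 58.326 g/mol.
M(H2O) = 2(1.008) + 16.00 = 18.016 g/mol.
n(Mg(OH)2) = 330.60 g / 58.326 g/mol = 5.6681 mol.
From the equation the Mg(OH)2:H2O mole ratio is 1:1, so n(H2O) = 5.6681 × 1/1 = 5.6681 mol.
Mass of H2O = 5.6681 mol × 18.016 g/mol = 102.12 g.
Converting to mg: 102.12 g = 102100 mg.

102100 mg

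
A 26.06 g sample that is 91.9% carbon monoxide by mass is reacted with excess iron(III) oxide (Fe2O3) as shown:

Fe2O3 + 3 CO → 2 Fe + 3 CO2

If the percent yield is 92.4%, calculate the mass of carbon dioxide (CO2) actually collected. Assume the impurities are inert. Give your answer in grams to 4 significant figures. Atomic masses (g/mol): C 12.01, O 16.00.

34.77 g

Pure CO available = 26.06 g × 0.919 = 23.949 g.
M(CO) = 12.01 + 16.00 = 28.01 g/mol.
M(CO2) = 12.01 + 2(16.00) = 44.01 g/mol.
n(CO) = 23.949 g / 28.01 g/mol = 0.85502 mol.
From the equation the CO:CO2 mole ratio is 3:3, so n(CO2) = 0.85502 × 3/3 = 0.85502 mol.
Mass of CO2 = 0.85502 mol × 44.01 g/mol = 37.629 g.
Actual mass collected = 37.629 g × 0.924 = 34.770 g.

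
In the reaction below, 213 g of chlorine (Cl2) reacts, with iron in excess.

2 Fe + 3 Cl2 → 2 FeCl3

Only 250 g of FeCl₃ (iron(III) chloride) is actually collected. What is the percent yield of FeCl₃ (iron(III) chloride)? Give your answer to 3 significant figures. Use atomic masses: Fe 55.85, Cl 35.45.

77.0 %

M(Cl2) = 2(35.45) = 70.90 g/mol.
M(FeCl3) = 55.85 + 3(35.45) = 162.20 g/mol.
n(Cl2) = 213.0 g / 70.90 g/mol = 3.004 mol.
From the equation the Cl2:FeCl3 mole ratio is 3:2, so n(FeCl3) = 3.004 × 2/3 = 2.003 mol.
Mass of FeCl3 = 2.003 mol × 162.20 g/mol = 324.9 g.
This is the theoretical yield. Percent yield = 250 g / 324.9 g × 100% = 76.96%.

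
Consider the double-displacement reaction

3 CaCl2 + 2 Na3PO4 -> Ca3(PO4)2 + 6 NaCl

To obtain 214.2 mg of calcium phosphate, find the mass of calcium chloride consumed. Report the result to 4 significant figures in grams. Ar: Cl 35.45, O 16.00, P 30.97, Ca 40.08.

M(Ca3(PO4)2) = 3(40.08) + 2(30.97) + 8(16.00) = 310.18 g/mol.
M(CaCl2) = 40.08 + 2(35.45) = 110.98 g/mol.
Convert: 214.2 mg = 0.21420 g.
n(Ca3(PO4)2) = 0.21420 g / 310.18 g/mol = 0.00069057 mol.
From the equation the Ca3(PO4)2:CaCl2 mole ratio is 1:3, so n(CaCl2) = 0.00069057 × 3/1 = 0.0020717 mol.
Mass of CaCl2 = 0.0020717 mol × 110.98 g/mol = 0.22992 g.

0.2299 g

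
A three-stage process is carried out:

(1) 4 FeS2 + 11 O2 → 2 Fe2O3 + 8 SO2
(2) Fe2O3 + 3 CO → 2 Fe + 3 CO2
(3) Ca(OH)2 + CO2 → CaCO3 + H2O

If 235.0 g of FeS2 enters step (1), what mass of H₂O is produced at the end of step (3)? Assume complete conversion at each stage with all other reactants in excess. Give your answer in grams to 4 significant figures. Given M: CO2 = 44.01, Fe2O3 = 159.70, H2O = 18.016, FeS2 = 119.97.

n(FeS2) = 235.0 / 119.97 = 1.9588 mol.
Reaction (1): FeS2→Fe2O3 ratio 4:2 ⇒ n(Fe2O3) = 0.97941 mol.
Reaction (2): Fe2O3→CO2 ratio 1:3 ⇒ n(CO2) = 2.9382 mol.
Reaction (3): CO2→H2O ratio 1:1 ⇒ n(H2O) = 2.9382 mol.
Mass of H2O = 2.9382 × 18.016 = 52.935 g.

52.94 g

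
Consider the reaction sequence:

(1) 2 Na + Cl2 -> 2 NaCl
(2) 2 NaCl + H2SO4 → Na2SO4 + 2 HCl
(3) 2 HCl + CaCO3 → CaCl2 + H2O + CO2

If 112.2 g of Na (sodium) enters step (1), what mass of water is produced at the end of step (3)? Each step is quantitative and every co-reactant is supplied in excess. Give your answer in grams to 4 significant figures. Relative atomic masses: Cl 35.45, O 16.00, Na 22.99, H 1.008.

M(Na) = 22.99 g/mol.
M(H2O) = 2(1.008) + 16.00 = 18.016 g/mol.
n(Na) = 112.2 / 22.99 = 4.8804 mol.
Reaction (1): Na→NaCl ratio 2:2 ⇒ n(NaCl) = 4.8804 mol.
Reaction (2): NaCl→HCl ratio 2:2 ⇒ n(HCl) = 4.8804 mol.
Reaction (3): HCl→H2O ratio 2:1 ⇒ n(H2O) = 2.4402 mol.
Mass of H2O = 2.4402 × 18.016 = 43.962 g.

43.96 g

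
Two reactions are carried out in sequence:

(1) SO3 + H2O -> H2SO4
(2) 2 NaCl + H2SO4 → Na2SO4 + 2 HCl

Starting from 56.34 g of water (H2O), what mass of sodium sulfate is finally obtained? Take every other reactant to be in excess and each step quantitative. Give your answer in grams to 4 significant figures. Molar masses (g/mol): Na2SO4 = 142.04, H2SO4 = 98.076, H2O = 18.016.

444.2 g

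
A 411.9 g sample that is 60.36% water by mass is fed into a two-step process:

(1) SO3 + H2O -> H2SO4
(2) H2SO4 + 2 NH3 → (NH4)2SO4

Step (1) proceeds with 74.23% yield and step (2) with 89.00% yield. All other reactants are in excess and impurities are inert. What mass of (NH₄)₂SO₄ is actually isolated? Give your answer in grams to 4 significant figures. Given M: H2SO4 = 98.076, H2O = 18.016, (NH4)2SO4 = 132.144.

1205 g

Pure H2O = 411.9 × 0.6036 = 248.62 g.
n(H2O) = 248.62 / 18.016 = 13.800 mol.
Step 1 (H2O:H2SO4 = 1:1): theoretical n(H2SO4) = 13.800 mol; at 74.23% yield, n(H2SO4) = 10.244 mol.
Step 2 (H2SO4:(NH4)2SO4 = 1:1): theoretical n((NH4)2SO4) = 10.244 mol, so theoretical mass = 10.244 × 132.144 = 1353.7 g.
At 89.00% yield, actual mass of (NH4)2SO4 = 1353.7 × 0.8900 = 1204.8 g.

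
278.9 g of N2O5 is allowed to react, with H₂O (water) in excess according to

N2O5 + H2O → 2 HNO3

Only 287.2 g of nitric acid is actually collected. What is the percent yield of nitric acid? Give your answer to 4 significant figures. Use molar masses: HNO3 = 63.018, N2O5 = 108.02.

88.26 %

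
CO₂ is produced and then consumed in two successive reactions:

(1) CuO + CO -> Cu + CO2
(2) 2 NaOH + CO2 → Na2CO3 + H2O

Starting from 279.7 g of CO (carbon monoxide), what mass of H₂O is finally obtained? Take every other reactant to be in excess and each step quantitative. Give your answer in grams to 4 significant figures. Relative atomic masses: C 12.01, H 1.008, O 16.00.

M(CO) = 12.01 + 16.00 = 28.01 g/mol.
M(H2O) = 2(1.008) + 16.00 = 18.016 g/mol.
n(CO) = 279.70 / 28.01 = 9.9857 mol.
Step 1 gives a 1:1 ratio of CO to CO2, so n(CO2) = 9.9857 mol.
In step 2 the CO2:H2O ratio is 1:1, so n(H2O) = 9.9857 mol.
Mass of H2O = 9.9857 × 18.016 = 179.90 g.

179.9 g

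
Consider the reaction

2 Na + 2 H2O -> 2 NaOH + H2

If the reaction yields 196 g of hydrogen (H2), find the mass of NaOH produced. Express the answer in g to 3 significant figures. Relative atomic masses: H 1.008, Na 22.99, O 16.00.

M(H2) = 2(1.008) = 2.016 g/mol.
M(NaOH) = 22.99 + 16.00 + 1.008 = 39.998 g/mol.
n(H2) = 196.0 g / 2.016 g/mol = 97.22 mol.
From the equation the H2:NaOH mole ratio is 1:2, so n(NaOH) = 97.22 × 2/1 = 194.4 mol.
Mass of NaOH = 194.4 mol × 39.998 g/mol = 7777 g.

7780 g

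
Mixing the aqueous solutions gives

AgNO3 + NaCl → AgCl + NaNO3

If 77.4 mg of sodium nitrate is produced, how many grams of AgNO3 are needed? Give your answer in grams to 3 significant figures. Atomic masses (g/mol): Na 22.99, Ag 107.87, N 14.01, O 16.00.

0.155 g

M(NaNO3) = 22.99 + 14.01 + 3(16.00) = 85.00 g/mol.
M(AgNO3) = 107.87 + 14.01 + 3(16.00) = 169.88 g/mol.
Convert: 77.4 mg = 0.07740 g.
n(NaNO3) = 0.07740 g / 85.00 g/mol = 0.0009106 mol.
From the equation the NaNO3:AgNO3 mole ratio is 1:1, so n(AgNO3) = 0.0009106 × 1/1 = 0.0009106 mol.
Mass of AgNO3 = 0.0009106 mol × 169.88 g/mol = 0.1547 g.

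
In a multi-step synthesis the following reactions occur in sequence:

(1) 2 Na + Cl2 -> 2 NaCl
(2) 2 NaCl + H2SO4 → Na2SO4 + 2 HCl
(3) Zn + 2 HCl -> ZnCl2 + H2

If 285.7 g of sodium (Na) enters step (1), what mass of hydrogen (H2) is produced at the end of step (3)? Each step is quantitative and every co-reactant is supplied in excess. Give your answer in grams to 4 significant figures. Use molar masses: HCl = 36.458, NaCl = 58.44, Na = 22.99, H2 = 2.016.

n(Na) = 285.7 / 22.99 = 12.427 mol.
Reaction (1): Na→NaCl ratio 2:2 ⇒ n(NaCl) = 12.427 mol.
Reaction (2): NaCl→HCl ratio 2:2 ⇒ n(HCl) = 12.427 mol.
Reaction (3): HCl→H2 ratio 2:1 ⇒ n(H2) = 6.2136 mol.
Mass of H2 = 6.2136 × 2.016 = 12.527 g.

12.53 g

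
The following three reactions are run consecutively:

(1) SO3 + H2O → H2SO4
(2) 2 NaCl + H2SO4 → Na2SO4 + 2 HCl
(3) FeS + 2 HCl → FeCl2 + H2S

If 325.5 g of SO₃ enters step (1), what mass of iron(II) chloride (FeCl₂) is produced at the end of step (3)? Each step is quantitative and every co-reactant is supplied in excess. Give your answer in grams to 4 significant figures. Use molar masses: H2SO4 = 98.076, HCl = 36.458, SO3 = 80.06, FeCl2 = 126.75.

n(SO3) = 325.5 / 80.06 = 4.0657 mol.
Reaction (1): SO3→H2SO4 ratio 1:1 ⇒ n(H2SO4) = 4.0657 mol.
Reaction (2): H2SO4→HCl ratio 1:2 ⇒ n(HCl) = 8.1314 mol.
Reaction (3): HCl→FeCl2 ratio 2:1 ⇒ n(FeCl2) = 4.0657 mol.
Mass of FeCl2 = 4.0657 × 126.75 = 515.33 g.

515.3 g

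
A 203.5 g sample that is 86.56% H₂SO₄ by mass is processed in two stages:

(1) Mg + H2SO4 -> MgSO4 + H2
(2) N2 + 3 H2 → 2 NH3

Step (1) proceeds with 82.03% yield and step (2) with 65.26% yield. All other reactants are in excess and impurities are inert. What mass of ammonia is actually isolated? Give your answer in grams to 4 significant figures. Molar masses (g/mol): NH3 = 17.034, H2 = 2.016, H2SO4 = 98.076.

10.92 g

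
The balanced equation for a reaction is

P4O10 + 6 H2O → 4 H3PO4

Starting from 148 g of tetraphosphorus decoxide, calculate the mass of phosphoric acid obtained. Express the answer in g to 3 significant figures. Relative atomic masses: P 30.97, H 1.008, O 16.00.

204 g

M(P4O10) = 4(30.97) + 10(16.00) = 283.88 g/mol.
M(H3PO4) = 3(1.008) + 30.97 + 4(16.00) = 97.994 g/mol.
n(P4O10) = 148.0 g / 283.88 g/mol = 0.5213 mol.
From the equation the P4O10:H3PO4 mole ratio is 1:4, so n(H3PO4) = 0.5213 × 4/1 = 2.085 mol.
Mass of H3PO4 = 2.085 mol × 97.994 g/mol = 204.4 g.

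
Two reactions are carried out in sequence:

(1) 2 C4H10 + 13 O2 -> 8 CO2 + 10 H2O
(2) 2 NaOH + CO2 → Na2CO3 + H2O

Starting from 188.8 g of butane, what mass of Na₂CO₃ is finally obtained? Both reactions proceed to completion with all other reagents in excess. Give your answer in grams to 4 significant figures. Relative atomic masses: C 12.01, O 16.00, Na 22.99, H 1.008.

1377 g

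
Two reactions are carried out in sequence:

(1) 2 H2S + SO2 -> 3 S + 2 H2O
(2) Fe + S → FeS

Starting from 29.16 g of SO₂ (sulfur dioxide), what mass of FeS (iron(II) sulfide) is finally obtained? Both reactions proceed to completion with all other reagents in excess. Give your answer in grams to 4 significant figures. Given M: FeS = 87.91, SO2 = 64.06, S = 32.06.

120.0 g

n(SO2) = 29.160 / 64.06 = 0.45520 mol.
Step 1 gives a 1:3 ratio of SO2 to S, so n(S) = 1.3656 mol.
In step 2 the S:FeS ratio is 1:1, so n(FeS) = 1.3656 mol.
Mass of FeS = 1.3656 × 87.91 = 120.05 g.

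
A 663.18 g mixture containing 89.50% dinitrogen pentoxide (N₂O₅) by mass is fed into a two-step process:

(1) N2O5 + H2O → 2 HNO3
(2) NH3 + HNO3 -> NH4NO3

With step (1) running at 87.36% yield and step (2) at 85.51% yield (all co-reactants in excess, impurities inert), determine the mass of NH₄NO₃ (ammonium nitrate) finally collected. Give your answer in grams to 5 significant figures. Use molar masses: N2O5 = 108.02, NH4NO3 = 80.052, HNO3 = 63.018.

657.18 g

Pure N2O5 = 663.18 × 0.8950 = 593.546 g.
n(N2O5) = 593.546 / 108.02 = 5.49478 mol.
Step 1 (N2O5:HNO3 = 1:2): theoretical n(HNO3) = 10.9896 mol; at 87.36% yield, n(HNO3) = 9.60048 mol.
Step 2 (HNO3:NH4NO3 = 1:1): theoretical n(NH4NO3) = 9.60048 mol, so theoretical mass = 9.60048 × 80.052 = 768.538 g.
At 85.51% yield, actual mass of NH4NO3 = 768.538 × 0.8551 = 657.176 g.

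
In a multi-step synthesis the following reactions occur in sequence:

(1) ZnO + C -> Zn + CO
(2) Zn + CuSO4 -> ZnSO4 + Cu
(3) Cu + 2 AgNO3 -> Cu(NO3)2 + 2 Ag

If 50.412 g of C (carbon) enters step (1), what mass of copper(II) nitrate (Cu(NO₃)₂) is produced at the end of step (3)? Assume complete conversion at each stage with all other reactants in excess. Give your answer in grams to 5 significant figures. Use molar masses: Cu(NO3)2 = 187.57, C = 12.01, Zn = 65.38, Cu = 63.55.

787.33 g

n(C) = 50.412 / 12.01 = 4.19750 mol.
Reaction (1): C→Zn ratio 1:1 ⇒ n(Zn) = 4.19750 mol.
Reaction (2): Zn→Cu ratio 1:1 ⇒ n(Cu) = 4.19750 mol.
Reaction (3): Cu→Cu(NO3)2 ratio 1:1 ⇒ n(Cu(NO3)2) = 4.19750 mol.
Mass of Cu(NO3)2 = 4.19750 × 187.57 = 787.325 g.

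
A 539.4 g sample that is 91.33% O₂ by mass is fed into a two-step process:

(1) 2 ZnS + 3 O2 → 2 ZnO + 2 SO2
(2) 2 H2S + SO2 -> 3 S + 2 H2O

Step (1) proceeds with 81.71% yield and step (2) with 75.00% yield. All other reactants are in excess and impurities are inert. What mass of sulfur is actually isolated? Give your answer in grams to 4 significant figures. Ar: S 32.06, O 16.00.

Pure O2 = 539.4 × 0.9133 = 492.63 g.
M(O2) = 2(16.00) = 32.00 g/mol.
M(S) = 32.06 g/mol.
n(O2) = 492.63 / 32.00 = 15.395 mol.
Step 1 (O2:SO2 = 3:2): theoretical n(SO2) = 10.263 mol; at 81.71% yield, n(SO2) = 8.3861 mol.
Step 2 (SO2:S = 1:3): theoretical n(S) = 25.158 mol, so theoretical mass = 25.158 × 32.06 = 806.57 g.
At 75.00% yield, actual mass of S = 806.57 × 0.7500 = 604.93 g.

604.9 g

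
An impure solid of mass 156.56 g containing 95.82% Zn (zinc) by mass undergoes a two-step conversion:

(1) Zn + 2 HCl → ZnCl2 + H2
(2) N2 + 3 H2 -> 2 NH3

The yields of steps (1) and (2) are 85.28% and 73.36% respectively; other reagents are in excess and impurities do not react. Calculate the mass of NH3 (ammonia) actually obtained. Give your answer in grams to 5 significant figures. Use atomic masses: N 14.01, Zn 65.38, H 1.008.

Pure Zn = 156.56 × 0.9582 = 150.016 g.
M(Zn) = 65.38 g/mol.
M(NH3) = 14.01 + 3(1.008) = 17.034 g/mol.
n(Zn) = 150.016 / 65.38 = 2.29452 mol.
Step 1 (Zn:H2 = 1:1): theoretical n(H2) = 2.29452 mol; at 85.28% yield, n(H2) = 1.95677 mol.
Step 2 (H2:NH3 = 3:2): theoretical n(NH3) = 1.30451 mol, so theoretical mass = 1.30451 × 17.034 = 22.2211 g.
At 73.36% yield, actual mass of NH3 = 22.2211 × 0.7336 = 16.3014 g.

16.301 g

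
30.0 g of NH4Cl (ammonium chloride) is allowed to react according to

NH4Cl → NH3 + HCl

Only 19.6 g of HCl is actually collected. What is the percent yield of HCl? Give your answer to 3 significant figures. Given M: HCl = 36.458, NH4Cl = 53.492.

95.9 %

n(NH4Cl) = 30.00 g / 53.492 g/mol = 0.5608 mol.
From the equation the NH4Cl:HCl mole ratio is 1:1, so n(HCl) = 0.5608 × 1/1 = 0.5608 mol.
Mass of HCl = 0.5608 mol × 36.458 g/mol = 20.45 g.
This is the theoretical yield. Percent yield = 19.6 g / 20.45 g × 100% = 95.86%.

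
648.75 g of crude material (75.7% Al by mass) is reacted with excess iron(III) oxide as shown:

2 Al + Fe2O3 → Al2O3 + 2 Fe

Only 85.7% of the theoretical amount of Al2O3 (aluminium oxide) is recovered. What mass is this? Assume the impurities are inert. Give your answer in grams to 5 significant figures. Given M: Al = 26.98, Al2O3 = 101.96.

795.27 g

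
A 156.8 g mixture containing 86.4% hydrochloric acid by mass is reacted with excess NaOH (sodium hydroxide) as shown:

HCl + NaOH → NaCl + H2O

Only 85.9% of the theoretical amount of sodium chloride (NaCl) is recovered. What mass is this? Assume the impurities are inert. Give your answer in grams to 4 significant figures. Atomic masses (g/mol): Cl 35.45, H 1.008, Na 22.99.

Pure HCl available = 156.8 g × 0.864 = 135.48 g.
M(HCl) = 1.008 + 35.45 = 36.458 g/mol.
M(NaCl) = 22.99 + 35.45 = 58.44 g/mol.
n(HCl) = 135.48 g / 36.458 g/mol = 3.7159 mol.
From the equation the HCl:NaCl mole ratio is 1:1, so n(NaCl) = 3.7159 × 1/1 = 3.7159 mol.
Mass of NaCl = 3.7159 mol × 58.44 g/mol = 217.16 g.
Actual mass collected = 217.16 g × 0.859 = 186.54 g.

186.5 g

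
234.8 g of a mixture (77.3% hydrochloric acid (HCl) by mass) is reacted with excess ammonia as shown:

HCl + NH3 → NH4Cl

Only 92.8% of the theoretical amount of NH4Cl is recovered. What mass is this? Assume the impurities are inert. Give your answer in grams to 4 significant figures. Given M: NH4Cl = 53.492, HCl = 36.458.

247.1 g

Pure HCl available = 234.8 g × 0.773 = 181.50 g.
n(HCl) = 181.50 g / 36.458 g/mol = 4.9783 mol.
From the equation the HCl:NH4Cl mole ratio is 1:1, so n(NH4Cl) = 4.9783 × 1/1 = 4.9783 mol.
Mass of NH4Cl = 4.9783 mol × 53.492 g/mol = 266.30 g.
Actual mass collected = 266.30 g × 0.928 = 247.13 g.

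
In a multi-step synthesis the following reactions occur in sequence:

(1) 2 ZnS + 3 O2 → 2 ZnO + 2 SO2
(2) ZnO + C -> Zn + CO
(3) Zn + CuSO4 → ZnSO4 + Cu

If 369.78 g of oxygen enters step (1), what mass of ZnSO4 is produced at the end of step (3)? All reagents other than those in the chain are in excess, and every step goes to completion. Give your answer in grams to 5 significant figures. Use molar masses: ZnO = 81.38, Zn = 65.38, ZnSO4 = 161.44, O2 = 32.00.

n(O2) = 369.78 / 32.00 = 11.5556 mol.
Reaction (1): O2→ZnO ratio 3:2 ⇒ n(ZnO) = 7.70375 mol.
Reaction (2): ZnO→Zn ratio 1:1 ⇒ n(Zn) = 7.70375 mol.
Reaction (3): Zn→ZnSO4 ratio 1:1 ⇒ n(ZnSO4) = 7.70375 mol.
Mass of ZnSO4 = 7.70375 × 161.44 = 1243.69 g.

1243.7 g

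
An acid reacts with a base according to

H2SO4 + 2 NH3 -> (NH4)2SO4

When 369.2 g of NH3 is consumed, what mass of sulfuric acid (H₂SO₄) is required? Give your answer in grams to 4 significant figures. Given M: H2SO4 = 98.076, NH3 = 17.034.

1063 g

n(NH3) = 369.20 g / 17.034 g/mol = 21.674 mol.
From the equation the NH3:H2SO4 mole ratio is 2:1, so n(H2SO4) = 21.674 × 1/2 = 10.837 mol.
Mass of H2SO4 = 10.837 mol × 98.076 g/mol = 1062.9 g.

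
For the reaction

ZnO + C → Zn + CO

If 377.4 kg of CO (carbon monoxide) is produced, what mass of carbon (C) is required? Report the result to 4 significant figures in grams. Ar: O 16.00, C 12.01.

M(CO) = 12.01 + 16.00 = 28.01 g/mol.
M(C) = 12.01 g/mol.
Convert: 377.4 kg = 377400 g.
n(CO) = 377400 g / 28.01 g/mol = 13474 mol.
From the equation the CO:C mole ratio is 1:1, so n(C) = 13474 × 1/1 = 13474 mol.
Mass of C = 13474 mol × 12.01 g/mol = 161820 g.

161800 g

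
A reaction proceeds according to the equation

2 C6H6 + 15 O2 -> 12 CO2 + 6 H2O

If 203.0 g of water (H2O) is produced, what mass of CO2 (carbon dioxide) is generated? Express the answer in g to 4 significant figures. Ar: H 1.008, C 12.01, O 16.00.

991.8 g

M(H2O) = 2(1.008) + 16.00 = 18.016 g/mol.
M(CO2) = 12.01 + 2(16.00) = 44.01 g/mol.
n(H2O) = 203.00 g / 18.016 g/mol = 11.268 mol.
From the equation the H2O:CO2 mole ratio is 6:12, so n(CO2) = 11.268 × 12/6 = 22.536 mol.
Mass of CO2 = 22.536 mol × 44.01 g/mol = 991.79 g.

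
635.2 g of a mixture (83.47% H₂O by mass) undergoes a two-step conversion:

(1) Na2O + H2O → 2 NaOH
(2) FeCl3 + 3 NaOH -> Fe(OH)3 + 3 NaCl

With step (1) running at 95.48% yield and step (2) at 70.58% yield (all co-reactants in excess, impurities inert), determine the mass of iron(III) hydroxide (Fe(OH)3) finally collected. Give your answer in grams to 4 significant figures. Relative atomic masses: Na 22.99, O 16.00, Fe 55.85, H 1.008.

1413 g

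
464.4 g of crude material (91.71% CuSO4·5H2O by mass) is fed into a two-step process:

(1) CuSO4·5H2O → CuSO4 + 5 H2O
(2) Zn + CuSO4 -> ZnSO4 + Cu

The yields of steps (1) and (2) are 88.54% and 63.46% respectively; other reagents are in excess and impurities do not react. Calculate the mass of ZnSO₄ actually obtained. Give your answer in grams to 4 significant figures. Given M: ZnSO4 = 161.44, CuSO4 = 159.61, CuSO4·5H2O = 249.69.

154.7 g

Pure CuSO4·5H2O = 464.4 × 0.9171 = 425.90 g.
n(CuSO4·5H2O) = 425.90 / 249.69 = 1.7057 mol.
Step 1 (CuSO4·5H2O:CuSO4 = 1:1): theoretical n(CuSO4) = 1.7057 mol; at 88.54% yield, n(CuSO4) = 1.5102 mol.
Step 2 (CuSO4:ZnSO4 = 1:1): theoretical n(ZnSO4) = 1.5102 mol, so theoretical mass = 1.5102 × 161.44 = 243.81 g.
At 63.46% yield, actual mass of ZnSO4 = 243.81 × 0.6346 = 154.72 g.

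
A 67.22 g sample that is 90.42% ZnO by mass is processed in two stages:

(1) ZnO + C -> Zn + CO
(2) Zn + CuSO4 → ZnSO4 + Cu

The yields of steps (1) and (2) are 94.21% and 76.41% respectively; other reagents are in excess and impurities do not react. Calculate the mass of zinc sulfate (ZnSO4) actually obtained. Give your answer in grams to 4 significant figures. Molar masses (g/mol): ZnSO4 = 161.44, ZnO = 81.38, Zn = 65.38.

Pure ZnO = 67.22 × 0.9042 = 60.780 g.
n(ZnO) = 60.780 / 81.38 = 0.74687 mol.
Step 1 (ZnO:Zn = 1:1): theoretical n(Zn) = 0.74687 mol; at 94.21% yield, n(Zn) = 0.70363 mol.
Step 2 (Zn:ZnSO4 = 1:1): theoretical n(ZnSO4) = 0.70363 mol, so theoretical mass = 0.70363 × 161.44 = 113.59 g.
At 76.41% yield, actual mass of ZnSO4 = 113.59 × 0.7641 = 86.797 g.

86.80 g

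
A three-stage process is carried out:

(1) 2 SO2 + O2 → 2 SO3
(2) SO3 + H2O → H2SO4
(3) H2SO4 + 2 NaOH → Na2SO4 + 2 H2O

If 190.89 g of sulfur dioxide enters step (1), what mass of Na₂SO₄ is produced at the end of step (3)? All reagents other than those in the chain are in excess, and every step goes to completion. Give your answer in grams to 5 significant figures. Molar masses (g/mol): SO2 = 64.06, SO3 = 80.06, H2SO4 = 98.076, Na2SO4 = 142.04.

n(SO2) = 190.89 / 64.06 = 2.97986 mol.
Reaction (1): SO2→SO3 ratio 2:2 ⇒ n(SO3) = 2.97986 mol.
Reaction (2): SO3→H2SO4 ratio 1:1 ⇒ n(H2SO4) = 2.97986 mol.
Reaction (3): H2SO4→Na2SO4 ratio 1:1 ⇒ n(Na2SO4) = 2.97986 mol.
Mass of Na2SO4 = 2.97986 × 142.04 = 423.260 g.

423.26 g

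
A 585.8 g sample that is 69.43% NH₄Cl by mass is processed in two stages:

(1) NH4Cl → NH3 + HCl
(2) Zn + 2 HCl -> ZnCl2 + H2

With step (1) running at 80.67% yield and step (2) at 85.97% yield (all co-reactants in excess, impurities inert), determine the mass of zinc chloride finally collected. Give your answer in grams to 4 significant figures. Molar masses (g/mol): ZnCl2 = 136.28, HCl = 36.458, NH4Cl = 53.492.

Pure NH4Cl = 585.8 × 0.6943 = 406.72 g.
n(NH4Cl) = 406.72 / 53.492 = 7.6034 mol.
Step 1 (NH4Cl:HCl = 1:1): theoretical n(HCl) = 7.6034 mol; at 80.67% yield, n(HCl) = 6.1337 mol.
Step 2 (HCl:ZnCl2 = 2:1): theoretical n(ZnCl2) = 3.0668 mol, so theoretical mass = 3.0668 × 136.28 = 417.95 g.
At 85.97% yield, actual mass of ZnCl2 = 417.95 × 0.8597 = 359.31 g.

359.3 g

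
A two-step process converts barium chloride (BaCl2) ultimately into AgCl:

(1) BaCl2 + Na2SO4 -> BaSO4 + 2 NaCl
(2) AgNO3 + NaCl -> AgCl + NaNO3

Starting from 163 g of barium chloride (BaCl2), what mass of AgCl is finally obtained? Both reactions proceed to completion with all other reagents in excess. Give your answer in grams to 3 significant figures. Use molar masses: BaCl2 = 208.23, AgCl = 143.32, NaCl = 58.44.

n(BaCl2) = 163.0 / 208.23 = 0.7828 mol.
Step 1 gives a 1:2 ratio of BaCl2 to NaCl, so n(NaCl) = 1.566 mol.
In step 2 the NaCl:AgCl ratio is 1:1, so n(AgCl) = 1.566 mol.
Mass of AgCl = 1.566 × 143.32 = 224.4 g.

224 g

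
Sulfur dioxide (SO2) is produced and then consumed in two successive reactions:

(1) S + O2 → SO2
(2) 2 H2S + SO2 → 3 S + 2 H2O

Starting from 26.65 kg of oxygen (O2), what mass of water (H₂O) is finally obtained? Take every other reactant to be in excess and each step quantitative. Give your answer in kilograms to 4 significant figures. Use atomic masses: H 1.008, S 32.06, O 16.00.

M(O2) = 2(16.00) = 32.00 g/mol.
M(H2O) = 2(1.008) + 16.00 = 18.016 g/mol.
26.65 kg = 26650 g.
n(O2) = 26650 / 32.00 = 832.81 mol.
Step 1 gives a 1:1 ratio of O2 to SO2, so n(SO2) = 832.81 mol.
In step 2 the SO2:H2O ratio is 1:2, so n(H2O) = 1665.6 mol.
Mass of H2O = 1665.6 × 18.016 = 30008 g = 30.01 kg.

30.01 kg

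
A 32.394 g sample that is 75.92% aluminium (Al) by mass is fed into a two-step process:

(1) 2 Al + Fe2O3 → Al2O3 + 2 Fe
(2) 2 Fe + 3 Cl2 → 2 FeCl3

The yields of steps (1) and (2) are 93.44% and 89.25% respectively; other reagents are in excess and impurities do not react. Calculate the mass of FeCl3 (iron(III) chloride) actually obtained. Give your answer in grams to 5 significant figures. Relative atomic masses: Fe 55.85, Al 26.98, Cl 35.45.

123.30 g

Pure Al = 32.394 × 0.7592 = 24.5935 g.
M(Al) = 26.98 g/mol.
M(FeCl3) = 55.85 + 3(35.45) = 162.20 g/mol.
n(Al) = 24.5935 / 26.98 = 0.911547 mol.
Step 1 (Al:Fe = 2:2): theoretical n(Fe) = 0.911547 mol; at 93.44% yield, n(Fe) = 0.851749 mol.
Step 2 (Fe:FeCl3 = 2:2): theoretical n(FeCl3) = 0.851749 mol, so theoretical mass = 0.851749 × 162.20 = 138.154 g.
At 89.25% yield, actual mass of FeCl3 = 138.154 × 0.8925 = 123.302 g.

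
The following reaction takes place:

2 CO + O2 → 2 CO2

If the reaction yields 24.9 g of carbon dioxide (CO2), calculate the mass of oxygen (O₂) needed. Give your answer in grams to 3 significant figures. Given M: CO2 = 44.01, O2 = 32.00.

n(CO2) = 24.90 g / 44.01 g/mol = 0.5658 mol.
From the equation the CO2:O2 mole ratio is 2:1, so n(O2) = 0.5658 × 1/2 = 0.2829 mol.
Mass of O2 = 0.2829 mol × 32.00 g/mol = 9.052 g.

9.05 g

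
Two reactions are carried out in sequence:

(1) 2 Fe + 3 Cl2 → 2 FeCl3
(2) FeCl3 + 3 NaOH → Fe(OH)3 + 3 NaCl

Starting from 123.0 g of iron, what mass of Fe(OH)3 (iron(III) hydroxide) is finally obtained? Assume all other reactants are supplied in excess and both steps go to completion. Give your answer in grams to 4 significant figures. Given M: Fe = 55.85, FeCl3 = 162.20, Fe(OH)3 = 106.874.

n(Fe) = 123.00 / 55.85 = 2.2023 mol.
Step 1 gives a 2:2 ratio of Fe to FeCl3, so n(FeCl3) = 2.2023 mol.
In step 2 the FeCl3:Fe(OH)3 ratio is 1:1, so n(Fe(OH)3) = 2.2023 mol.
Mass of Fe(OH)3 = 2.2023 × 106.874 = 235.37 g.

235.4 g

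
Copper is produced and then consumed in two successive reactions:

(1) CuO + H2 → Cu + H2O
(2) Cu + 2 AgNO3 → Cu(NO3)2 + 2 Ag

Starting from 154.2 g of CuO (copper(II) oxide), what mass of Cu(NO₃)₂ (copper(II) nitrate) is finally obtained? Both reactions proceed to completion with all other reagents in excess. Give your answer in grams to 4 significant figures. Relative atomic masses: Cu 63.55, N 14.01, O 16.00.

M(CuO) = 63.55 + 16.00 = 79.55 g/mol.
M(Cu(NO3)2) = 63.55 + 2(14.01) + 6(16.00) = 187.57 g/mol.
n(CuO) = 154.20 / 79.55 = 1.9384 mol.
Step 1 gives a 1:1 ratio of CuO to Cu, so n(Cu) = 1.9384 mol.
In step 2 the Cu:Cu(NO3)2 ratio is 1:1, so n(Cu(NO3)2) = 1.9384 mol.
Mass of Cu(NO3)2 = 1.9384 × 187.57 = 363.59 g.

363.6 g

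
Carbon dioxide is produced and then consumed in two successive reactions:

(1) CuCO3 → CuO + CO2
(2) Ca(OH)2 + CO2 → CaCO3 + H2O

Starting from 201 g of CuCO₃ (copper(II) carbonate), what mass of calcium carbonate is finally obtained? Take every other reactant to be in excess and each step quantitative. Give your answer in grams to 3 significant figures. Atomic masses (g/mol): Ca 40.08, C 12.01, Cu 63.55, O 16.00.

163 g

M(CuCO3) = 63.55 + 12.01 + 3(16.00) = 123.56 g/mol.
M(CaCO3) = 40.08 + 12.01 + 3(16.00) = 100.09 g/mol.
n(CuCO3) = 201.0 / 123.56 = 1.627 mol.
Step 1 gives a 1:1 ratio of CuCO3 to CO2, so n(CO2) = 1.627 mol.
In step 2 the CO2:CaCO3 ratio is 1:1, so n(CaCO3) = 1.627 mol.
Mass of CaCO3 = 1.627 × 100.09 = 162.8 g.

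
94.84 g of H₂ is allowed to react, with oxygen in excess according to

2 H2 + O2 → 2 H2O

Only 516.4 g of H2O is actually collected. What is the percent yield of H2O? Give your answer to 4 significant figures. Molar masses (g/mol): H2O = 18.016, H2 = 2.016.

60.93 %

n(H2) = 94.840 g / 2.016 g/mol = 47.044 mol.
From the equation the H2:H2O mole ratio is 2:2, so n(H2O) = 47.044 × 2/2 = 47.044 mol.
Mass of H2O = 47.044 mol × 18.016 g/mol = 847.54 g.
This is the theoretical yield. Percent yield = 516.4 g / 847.54 g × 100% = 60.929%.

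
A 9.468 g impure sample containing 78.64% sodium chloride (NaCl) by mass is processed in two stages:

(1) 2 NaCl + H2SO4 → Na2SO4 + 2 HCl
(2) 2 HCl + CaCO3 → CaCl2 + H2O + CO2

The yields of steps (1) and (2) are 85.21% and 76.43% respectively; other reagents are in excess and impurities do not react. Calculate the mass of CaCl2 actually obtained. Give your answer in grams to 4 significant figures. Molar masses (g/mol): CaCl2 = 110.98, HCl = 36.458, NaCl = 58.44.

4.604 g

Pure NaCl = 9.468 × 0.7864 = 7.4456 g.
n(NaCl) = 7.4456 / 58.44 = 0.12741 mol.
Step 1 (NaCl:HCl = 2:2): theoretical n(HCl) = 0.12741 mol; at 85.21% yield, n(HCl) = 0.10856 mol.
Step 2 (HCl:CaCl2 = 2:1): theoretical n(CaCl2) = 0.054282 mol, so theoretical mass = 0.054282 × 110.98 = 6.0242 g.
At 76.43% yield, actual mass of CaCl2 = 6.0242 × 0.7643 = 4.6043 g.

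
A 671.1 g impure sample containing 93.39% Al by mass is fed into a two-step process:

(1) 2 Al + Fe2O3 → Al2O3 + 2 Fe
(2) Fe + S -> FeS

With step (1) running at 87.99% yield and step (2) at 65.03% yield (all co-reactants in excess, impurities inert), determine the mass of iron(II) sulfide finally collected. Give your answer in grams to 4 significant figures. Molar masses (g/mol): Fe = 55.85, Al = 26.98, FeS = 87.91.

1169 g

Pure Al = 671.1 × 0.9339 = 626.74 g.
n(Al) = 626.74 / 26.98 = 23.230 mol.
Step 1 (Al:Fe = 2:2): theoretical n(Fe) = 23.230 mol; at 87.99% yield, n(Fe) = 20.440 mol.
Step 2 (Fe:FeS = 1:1): theoretical n(FeS) = 20.440 mol, so theoretical mass = 20.440 × 87.91 = 1796.9 g.
At 65.03% yield, actual mass of FeS = 1796.9 × 0.6503 = 1168.5 g.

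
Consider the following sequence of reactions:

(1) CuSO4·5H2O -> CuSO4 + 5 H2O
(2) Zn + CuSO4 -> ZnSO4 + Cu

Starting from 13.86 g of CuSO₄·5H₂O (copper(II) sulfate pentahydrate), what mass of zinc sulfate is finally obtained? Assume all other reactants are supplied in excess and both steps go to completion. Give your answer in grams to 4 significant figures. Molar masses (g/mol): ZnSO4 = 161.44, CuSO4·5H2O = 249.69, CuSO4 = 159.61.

n(CuSO4·5H2O) = 13.860 / 249.69 = 0.055509 mol.
Step 1 gives a 1:1 ratio of CuSO4·5H2O to CuSO4, so n(CuSO4) = 0.055509 mol.
In step 2 the CuSO4:ZnSO4 ratio is 1:1, so n(ZnSO4) = 0.055509 mol.
Mass of ZnSO4 = 0.055509 × 161.44 = 8.9613 g.

8.961 g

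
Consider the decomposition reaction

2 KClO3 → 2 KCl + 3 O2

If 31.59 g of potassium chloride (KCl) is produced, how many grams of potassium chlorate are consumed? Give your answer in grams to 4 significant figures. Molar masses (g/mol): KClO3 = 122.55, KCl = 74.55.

n(KCl) = 31.590 g / 74.55 g/mol = 0.42374 mol.
From the equation the KCl:KClO3 mole ratio is 2:2, so n(KClO3) = 0.42374 × 2/2 = 0.42374 mol.
Mass of KClO3 = 0.42374 mol × 122.55 g/mol = 51.930 g.

51.93 g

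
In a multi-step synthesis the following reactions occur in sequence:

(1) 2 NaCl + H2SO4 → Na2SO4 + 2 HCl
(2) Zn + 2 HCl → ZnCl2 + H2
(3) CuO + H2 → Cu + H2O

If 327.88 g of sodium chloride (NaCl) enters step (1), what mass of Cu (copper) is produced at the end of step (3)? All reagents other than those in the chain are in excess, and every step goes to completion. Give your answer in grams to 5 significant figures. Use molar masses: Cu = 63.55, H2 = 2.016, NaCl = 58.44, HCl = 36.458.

n(NaCl) = 327.88 / 58.44 = 5.61054 mol.
Reaction (1): NaCl→HCl ratio 2:2 ⇒ n(HCl) = 5.61054 mol.
Reaction (2): HCl→H2 ratio 2:1 ⇒ n(H2) = 2.80527 mol.
Reaction (3): H2→Cu ratio 1:1 ⇒ n(Cu) = 2.80527 mol.
Mass of Cu = 2.80527 × 63.55 = 178.275 g.

178.27 g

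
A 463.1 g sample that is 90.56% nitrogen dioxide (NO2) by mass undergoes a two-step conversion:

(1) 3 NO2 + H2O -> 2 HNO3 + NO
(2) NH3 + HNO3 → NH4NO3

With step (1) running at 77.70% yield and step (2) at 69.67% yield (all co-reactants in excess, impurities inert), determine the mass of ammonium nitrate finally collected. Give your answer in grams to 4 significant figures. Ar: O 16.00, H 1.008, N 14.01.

263.3 g

Pure NO2 = 463.1 × 0.9056 = 419.38 g.
M(NO2) = 14.01 + 2(16.00) = 46.01 g/mol.
M(NH4NO3) = 2(14.01) + 4(1.008) + 3(16.00) = 80.052 g/mol.
n(NO2) = 419.38 / 46.01 = 9.1150 mol.
Step 1 (NO2:HNO3 = 3:2): theoretical n(HNO3) = 6.0767 mol; at 77.70% yield, n(HNO3) = 4.7216 mol.
Step 2 (HNO3:NH4NO3 = 1:1): theoretical n(NH4NO3) = 4.7216 mol, so theoretical mass = 4.7216 × 80.052 = 377.97 g.
At 69.67% yield, actual mass of NH4NO3 = 377.97 × 0.6967 = 263.33 g.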